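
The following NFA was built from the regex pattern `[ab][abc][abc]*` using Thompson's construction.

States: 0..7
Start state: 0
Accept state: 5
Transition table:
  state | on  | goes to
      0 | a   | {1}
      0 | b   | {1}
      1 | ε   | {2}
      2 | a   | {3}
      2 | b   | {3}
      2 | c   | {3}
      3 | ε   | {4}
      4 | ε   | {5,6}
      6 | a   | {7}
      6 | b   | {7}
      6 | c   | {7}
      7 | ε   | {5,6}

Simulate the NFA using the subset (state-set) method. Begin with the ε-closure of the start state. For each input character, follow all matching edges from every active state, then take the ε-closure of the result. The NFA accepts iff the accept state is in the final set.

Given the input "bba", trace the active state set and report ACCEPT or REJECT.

Answer: ACCEPT

Steps:
start: ε-closure({0}) = {0}
'b' @ 1: {1,2}
'b' @ 2: {3,4,5,6}  ✓accept
'a' @ 3: {5,6,7}  ✓accept
end set {5,6,7} — state 5 in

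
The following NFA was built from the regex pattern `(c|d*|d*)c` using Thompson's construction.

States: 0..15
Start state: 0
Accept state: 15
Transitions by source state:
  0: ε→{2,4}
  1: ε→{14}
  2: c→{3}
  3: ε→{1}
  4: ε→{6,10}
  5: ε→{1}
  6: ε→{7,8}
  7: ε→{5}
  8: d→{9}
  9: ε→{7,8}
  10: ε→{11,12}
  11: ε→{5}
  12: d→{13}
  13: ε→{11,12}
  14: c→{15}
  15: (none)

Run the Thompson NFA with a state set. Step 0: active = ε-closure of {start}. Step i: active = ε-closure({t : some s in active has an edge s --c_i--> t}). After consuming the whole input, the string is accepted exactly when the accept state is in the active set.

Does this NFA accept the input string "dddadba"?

start: ε-closure({0}) = {0,1,2,4,5,6,7,8,10,11,12,14}
'd' @ 1: {1,5,7,8,9,11,12,13,14}
'd' @ 2: {1,5,7,8,9,11,12,13,14}
'd' @ 3: {1,5,7,8,9,11,12,13,14}
'a' @ 4: {}  — no active states
rest 'dba' ignored (set empty)
after full input: {}  (accept=15 not in)

Answer: REJECT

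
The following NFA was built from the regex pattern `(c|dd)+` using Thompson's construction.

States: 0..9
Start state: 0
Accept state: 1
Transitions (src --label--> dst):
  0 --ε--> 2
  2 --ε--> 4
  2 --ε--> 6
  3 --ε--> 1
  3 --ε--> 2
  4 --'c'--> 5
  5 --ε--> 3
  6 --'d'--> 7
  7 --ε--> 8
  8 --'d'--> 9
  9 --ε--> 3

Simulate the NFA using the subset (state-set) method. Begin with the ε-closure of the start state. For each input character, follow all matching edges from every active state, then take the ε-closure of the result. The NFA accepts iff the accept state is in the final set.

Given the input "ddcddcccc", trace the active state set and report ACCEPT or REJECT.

Answer: ACCEPT

Steps:
initial (ε-close {0}): {0,2,4,6}
'd' @ 1: {7,8}
'd' @ 2: {1,2,3,4,6,9}  (accept∈set)
'c' @ 3: {1,2,3,4,5,6}  (accept∈set)
'd' @ 4: {7,8}
'd' @ 5: {1,2,3,4,6,9}  (accept∈set)
'c' @ 6: {1,2,3,4,5,6}  (accept∈set)
'c' @ 7: {1,2,3,4,5,6}  (accept∈set)
'c' @ 8: {1,2,3,4,5,6}  (accept∈set)
'c' @ 9: {1,2,3,4,5,6}  (accept∈set)
final: {1,2,3,4,5,6}; accept 1 in set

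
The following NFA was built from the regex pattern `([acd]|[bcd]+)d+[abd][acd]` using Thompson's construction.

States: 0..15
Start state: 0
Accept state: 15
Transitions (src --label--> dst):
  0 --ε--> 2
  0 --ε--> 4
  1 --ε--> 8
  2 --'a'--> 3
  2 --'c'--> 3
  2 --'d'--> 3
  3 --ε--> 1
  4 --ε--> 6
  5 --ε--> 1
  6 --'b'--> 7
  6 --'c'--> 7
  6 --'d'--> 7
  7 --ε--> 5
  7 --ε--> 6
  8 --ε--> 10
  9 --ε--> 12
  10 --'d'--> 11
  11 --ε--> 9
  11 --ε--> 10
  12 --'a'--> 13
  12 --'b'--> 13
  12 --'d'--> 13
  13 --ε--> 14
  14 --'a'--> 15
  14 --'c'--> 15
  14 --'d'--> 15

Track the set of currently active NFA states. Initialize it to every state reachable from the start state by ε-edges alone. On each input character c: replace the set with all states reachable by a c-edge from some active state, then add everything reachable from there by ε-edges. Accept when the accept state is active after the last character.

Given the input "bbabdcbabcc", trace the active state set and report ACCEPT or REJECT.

Answer: REJECT

Derivation:
start: ε-closure({0}) = {0,2,4,6}
'b' @ 1: {1,5,6,7,8,10}
'b' @ 2: {1,5,6,7,8,10}
'a' @ 3: {}  — dead — no transitions
rest 'bdcbabcc' ignored (set empty)
after full input: {}  (accept=15 not in)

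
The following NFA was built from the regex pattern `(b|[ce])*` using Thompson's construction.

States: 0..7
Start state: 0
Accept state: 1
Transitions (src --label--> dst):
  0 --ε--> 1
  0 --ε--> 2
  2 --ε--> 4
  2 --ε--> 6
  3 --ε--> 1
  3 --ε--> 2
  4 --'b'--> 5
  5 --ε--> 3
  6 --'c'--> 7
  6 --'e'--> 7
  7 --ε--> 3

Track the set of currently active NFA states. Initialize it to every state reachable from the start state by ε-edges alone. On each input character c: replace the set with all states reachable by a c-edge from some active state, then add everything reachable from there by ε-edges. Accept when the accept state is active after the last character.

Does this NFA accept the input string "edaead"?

Answer: REJECT

Steps:
initial (ε-close {0}): {0,1,2,4,6}
'e' @ 1: {1,2,3,4,6,7}  [accepting]
'd' @ 2: {}  — dead — no transitions
rest 'aead' ignored (set empty)
end set {} — state 1 not in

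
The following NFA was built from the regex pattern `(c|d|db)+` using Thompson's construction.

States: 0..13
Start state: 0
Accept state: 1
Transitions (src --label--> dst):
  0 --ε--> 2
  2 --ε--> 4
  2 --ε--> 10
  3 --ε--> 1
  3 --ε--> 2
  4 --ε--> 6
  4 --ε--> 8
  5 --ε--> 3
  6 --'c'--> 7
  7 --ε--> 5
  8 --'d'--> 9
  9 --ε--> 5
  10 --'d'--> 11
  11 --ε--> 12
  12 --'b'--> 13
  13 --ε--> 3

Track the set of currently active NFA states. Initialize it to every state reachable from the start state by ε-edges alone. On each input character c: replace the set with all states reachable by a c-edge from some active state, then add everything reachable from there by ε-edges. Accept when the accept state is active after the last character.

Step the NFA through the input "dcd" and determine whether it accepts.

S₀ = ε-closure({0}) = {0,2,4,6,8,10}
'd' @ 1: {1,2,3,4,5,6,8,9,10,11,12}  [accepting]
'c' @ 2: {1,2,3,4,5,6,7,8,10}  [accepting]
'd' @ 3: {1,2,3,4,5,6,8,9,10,11,12}  [accepting]
after full input: {1,2,3,4,5,6,8,9,10,11,12}  (accept=1 in)

Answer: ACCEPT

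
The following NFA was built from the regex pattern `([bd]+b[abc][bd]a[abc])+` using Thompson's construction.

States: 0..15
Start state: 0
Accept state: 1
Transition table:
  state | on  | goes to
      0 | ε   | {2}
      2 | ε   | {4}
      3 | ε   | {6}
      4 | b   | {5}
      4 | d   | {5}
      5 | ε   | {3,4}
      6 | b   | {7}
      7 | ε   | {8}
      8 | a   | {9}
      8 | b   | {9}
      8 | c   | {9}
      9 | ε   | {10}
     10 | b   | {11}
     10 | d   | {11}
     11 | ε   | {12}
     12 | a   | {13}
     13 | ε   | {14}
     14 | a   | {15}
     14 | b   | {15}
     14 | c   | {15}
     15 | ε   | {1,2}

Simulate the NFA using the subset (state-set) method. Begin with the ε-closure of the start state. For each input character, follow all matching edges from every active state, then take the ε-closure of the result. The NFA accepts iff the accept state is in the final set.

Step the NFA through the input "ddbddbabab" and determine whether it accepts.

S₀ = ε-closure({0}) = {0,2,4}
'd' @ 1: {3,4,5,6}
'd' @ 2: {3,4,5,6}
'b' @ 3: {3,4,5,6,7,8}
'd' @ 4: {3,4,5,6}
'd' @ 5: {3,4,5,6}
'b' @ 6: {3,4,5,6,7,8}
'a' @ 7: {9,10}
'b' @ 8: {11,12}
'a' @ 9: {13,14}
'b' @ 10: {1,2,4,15}  [accepting]
end set {1,2,4,15} — state 1 in

Answer: ACCEPT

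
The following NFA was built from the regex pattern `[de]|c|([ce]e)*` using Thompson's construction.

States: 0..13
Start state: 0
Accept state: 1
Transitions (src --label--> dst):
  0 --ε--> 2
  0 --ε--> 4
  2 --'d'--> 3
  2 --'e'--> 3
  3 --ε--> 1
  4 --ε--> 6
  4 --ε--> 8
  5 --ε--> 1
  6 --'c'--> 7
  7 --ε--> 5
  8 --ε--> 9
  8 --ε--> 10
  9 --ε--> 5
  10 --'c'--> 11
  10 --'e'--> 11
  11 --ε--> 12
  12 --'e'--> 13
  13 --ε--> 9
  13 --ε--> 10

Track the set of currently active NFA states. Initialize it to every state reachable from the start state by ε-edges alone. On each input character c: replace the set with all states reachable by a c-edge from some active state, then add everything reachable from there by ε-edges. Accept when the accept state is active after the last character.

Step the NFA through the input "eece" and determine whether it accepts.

initial (ε-close {0}): {0,1,2,4,5,6,8,9,10}
'e' @ 1: {1,3,11,12}  ✓accept
'e' @ 2: {1,5,9,10,13}  ✓accept
'c' @ 3: {11,12}
'e' @ 4: {1,5,9,10,13}  ✓accept
after full input: {1,5,9,10,13}  (accept=1 in)

Answer: ACCEPT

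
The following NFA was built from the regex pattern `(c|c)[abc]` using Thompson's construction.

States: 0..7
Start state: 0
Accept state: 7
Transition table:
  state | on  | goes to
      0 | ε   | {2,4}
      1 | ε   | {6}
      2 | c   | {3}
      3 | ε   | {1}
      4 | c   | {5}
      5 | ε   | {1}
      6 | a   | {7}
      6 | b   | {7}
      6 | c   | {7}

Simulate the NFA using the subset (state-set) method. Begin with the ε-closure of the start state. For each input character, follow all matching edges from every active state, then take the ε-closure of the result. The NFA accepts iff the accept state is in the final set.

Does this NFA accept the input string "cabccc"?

S₀ = ε-closure({0}) = {0,2,4}
'c' @ 1: {1,3,5,6}
'a' @ 2: {7}  [accepting]
'b' @ 3: {}  — dead — no transitions
rest 'ccc' ignored (set empty)
end set {} — state 7 not in

Answer: REJECT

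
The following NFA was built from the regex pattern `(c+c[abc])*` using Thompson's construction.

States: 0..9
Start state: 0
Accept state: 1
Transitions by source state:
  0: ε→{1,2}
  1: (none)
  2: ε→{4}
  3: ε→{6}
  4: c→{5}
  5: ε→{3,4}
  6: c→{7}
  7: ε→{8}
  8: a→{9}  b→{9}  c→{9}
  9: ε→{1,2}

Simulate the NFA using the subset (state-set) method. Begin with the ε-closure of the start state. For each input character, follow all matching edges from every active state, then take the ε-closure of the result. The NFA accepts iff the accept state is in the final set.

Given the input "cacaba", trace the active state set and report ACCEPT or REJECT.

S₀ = ε-closure({0}) = {0,1,2,4}
'c' @ 1: {3,4,5,6}
'a' @ 2: {}  — dead — no transitions
rest 'caba' ignored (set empty)
end set {} — state 1 not in

Answer: REJECT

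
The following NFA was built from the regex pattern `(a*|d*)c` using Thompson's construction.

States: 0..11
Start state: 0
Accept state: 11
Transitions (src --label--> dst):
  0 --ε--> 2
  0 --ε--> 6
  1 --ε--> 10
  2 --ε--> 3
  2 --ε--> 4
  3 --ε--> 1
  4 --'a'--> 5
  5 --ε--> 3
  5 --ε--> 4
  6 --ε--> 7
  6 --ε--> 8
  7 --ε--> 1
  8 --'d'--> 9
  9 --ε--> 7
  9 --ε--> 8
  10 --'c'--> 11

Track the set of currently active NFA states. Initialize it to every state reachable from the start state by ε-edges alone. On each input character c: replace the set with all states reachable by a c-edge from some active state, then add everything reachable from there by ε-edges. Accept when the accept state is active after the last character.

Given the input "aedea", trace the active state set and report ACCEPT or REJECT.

Answer: REJECT

Derivation:
S₀ = ε-closure({0}) = {0,1,2,3,4,6,7,8,10}
'a' @ 1: {1,3,4,5,10}
'e' @ 2: {}  — no active states
rest 'dea' ignored (set empty)
after full input: {}  (accept=11 not in)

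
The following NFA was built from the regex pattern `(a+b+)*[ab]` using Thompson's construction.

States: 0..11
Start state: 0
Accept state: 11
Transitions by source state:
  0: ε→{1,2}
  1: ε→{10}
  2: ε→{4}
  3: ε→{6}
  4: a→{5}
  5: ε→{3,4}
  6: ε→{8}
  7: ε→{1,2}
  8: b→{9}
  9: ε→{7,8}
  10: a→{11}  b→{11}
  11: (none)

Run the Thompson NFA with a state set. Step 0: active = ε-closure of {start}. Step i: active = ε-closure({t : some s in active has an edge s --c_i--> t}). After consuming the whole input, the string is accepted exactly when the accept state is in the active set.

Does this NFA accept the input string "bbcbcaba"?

Answer: REJECT

Trace:
start: ε-closure({0}) = {0,1,2,4,10}
'b' @ 1: {11}  [accepting]
'b' @ 2: {}  — state set empty
rest 'cbcaba' ignored (set empty)
after full input: {}  (accept=11 not in)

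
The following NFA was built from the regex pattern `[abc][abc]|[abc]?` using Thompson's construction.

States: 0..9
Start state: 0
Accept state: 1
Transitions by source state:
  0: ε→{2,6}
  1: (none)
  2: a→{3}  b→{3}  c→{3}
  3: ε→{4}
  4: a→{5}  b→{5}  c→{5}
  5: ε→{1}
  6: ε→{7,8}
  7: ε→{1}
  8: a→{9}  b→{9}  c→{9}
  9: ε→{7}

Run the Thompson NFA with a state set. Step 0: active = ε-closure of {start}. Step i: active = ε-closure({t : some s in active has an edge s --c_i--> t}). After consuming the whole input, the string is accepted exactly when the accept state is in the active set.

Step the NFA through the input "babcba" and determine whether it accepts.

S₀ = ε-closure({0}) = {0,1,2,6,7,8}
'b' @ 1: {1,3,4,7,9}  [accepting]
'a' @ 2: {1,5}  [accepting]
'b' @ 3: {}  — dead — no transitions
rest 'cba' ignored (set empty)
end set {} — state 1 not in

Answer: REJECT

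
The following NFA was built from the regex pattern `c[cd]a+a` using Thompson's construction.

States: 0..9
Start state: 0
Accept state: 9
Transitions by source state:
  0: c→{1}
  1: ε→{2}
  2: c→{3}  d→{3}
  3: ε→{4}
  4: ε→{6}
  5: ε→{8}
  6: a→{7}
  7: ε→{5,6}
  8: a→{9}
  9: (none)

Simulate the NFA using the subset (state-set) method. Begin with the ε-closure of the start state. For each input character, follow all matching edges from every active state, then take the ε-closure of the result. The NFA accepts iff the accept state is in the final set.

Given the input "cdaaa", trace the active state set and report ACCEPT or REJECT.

Answer: ACCEPT

Trace:
S₀ = ε-closure({0}) = {0}
'c' @ 1: {1,2}
'd' @ 2: {3,4,6}
'a' @ 3: {5,6,7,8}
'a' @ 4: {5,6,7,8,9}  [accepting]
'a' @ 5: {5,6,7,8,9}  [accepting]
after full input: {5,6,7,8,9}  (accept=9 in)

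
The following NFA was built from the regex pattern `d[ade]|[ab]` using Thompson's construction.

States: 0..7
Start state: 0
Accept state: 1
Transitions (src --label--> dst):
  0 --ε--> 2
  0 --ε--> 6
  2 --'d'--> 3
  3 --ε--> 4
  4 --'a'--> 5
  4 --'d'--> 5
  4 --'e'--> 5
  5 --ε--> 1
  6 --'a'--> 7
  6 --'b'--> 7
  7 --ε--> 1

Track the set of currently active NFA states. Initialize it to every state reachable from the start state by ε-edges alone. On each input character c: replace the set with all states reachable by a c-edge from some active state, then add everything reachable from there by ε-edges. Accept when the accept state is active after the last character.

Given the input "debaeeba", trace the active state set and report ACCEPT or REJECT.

Answer: REJECT

Derivation:
initial (ε-close {0}): {0,2,6}
'd' @ 1: {3,4}
'e' @ 2: {1,5}  [accepting]
'b' @ 3: {}  — state set empty
rest 'aeeba' ignored (set empty)
end set {} — state 1 not in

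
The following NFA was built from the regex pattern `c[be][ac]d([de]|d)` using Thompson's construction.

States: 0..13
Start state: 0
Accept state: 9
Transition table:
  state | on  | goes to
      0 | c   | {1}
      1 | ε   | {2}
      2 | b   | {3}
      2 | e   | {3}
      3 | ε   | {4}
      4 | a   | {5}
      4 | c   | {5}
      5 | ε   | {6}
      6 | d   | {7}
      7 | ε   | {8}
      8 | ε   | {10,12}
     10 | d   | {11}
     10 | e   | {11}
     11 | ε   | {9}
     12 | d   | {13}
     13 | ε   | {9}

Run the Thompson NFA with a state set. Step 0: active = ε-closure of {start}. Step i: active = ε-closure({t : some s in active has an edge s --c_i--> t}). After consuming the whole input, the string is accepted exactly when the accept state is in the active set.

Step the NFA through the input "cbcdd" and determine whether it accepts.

Answer: ACCEPT

Steps:
initial (ε-close {0}): {0}
'c' @ 1: {1,2}
'b' @ 2: {3,4}
'c' @ 3: {5,6}
'd' @ 4: {7,8,10,12}
'd' @ 5: {9,11,13}  [accepting]
final: {9,11,13}; accept 9 in set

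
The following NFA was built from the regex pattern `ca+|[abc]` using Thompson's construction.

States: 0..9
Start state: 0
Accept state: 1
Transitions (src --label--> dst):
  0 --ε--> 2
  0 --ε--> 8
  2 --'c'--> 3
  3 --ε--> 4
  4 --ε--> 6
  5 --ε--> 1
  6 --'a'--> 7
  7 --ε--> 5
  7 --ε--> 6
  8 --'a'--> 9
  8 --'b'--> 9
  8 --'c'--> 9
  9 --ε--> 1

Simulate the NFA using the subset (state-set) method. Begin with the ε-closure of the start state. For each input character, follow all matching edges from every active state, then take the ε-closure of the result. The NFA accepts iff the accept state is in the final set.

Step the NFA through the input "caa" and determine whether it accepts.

Answer: ACCEPT

Steps:
start: ε-closure({0}) = {0,2,8}
'c' @ 1: {1,3,4,6,9}  (accept∈set)
'a' @ 2: {1,5,6,7}  (accept∈set)
'a' @ 3: {1,5,6,7}  (accept∈set)
after full input: {1,5,6,7}  (accept=1 in)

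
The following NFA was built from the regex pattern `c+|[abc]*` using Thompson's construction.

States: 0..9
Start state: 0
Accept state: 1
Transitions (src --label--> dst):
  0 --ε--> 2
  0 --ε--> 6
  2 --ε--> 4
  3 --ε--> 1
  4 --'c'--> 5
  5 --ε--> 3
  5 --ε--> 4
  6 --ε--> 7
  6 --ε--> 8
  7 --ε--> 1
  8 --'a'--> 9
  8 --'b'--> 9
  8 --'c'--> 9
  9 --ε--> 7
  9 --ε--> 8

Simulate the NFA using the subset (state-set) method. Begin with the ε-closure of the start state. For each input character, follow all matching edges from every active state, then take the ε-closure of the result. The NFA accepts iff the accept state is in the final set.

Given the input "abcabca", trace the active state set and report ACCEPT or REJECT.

S₀ = ε-closure({0}) = {0,1,2,4,6,7,8}
'a' @ 1: {1,7,8,9}  [accepting]
'b' @ 2: {1,7,8,9}  [accepting]
'c' @ 3: {1,7,8,9}  [accepting]
'a' @ 4: {1,7,8,9}  [accepting]
'b' @ 5: {1,7,8,9}  [accepting]
'c' @ 6: {1,7,8,9}  [accepting]
'a' @ 7: {1,7,8,9}  [accepting]
after full input: {1,7,8,9}  (accept=1 in)

Answer: ACCEPT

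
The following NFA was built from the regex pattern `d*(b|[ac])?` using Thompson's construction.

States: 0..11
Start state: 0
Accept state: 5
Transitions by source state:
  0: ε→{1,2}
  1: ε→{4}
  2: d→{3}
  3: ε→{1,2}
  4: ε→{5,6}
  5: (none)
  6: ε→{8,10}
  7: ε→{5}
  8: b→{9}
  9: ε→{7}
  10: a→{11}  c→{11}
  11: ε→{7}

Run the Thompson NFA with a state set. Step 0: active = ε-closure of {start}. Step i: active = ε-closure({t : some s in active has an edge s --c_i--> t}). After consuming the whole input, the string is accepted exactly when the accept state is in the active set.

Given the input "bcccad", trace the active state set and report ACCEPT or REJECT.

Answer: REJECT

Steps:
start: ε-closure({0}) = {0,1,2,4,5,6,8,10}
'b' @ 1: {5,7,9}  ✓accept
'c' @ 2: {}  — state set empty
rest 'ccad' ignored (set empty)
final: {}; accept 5 not in set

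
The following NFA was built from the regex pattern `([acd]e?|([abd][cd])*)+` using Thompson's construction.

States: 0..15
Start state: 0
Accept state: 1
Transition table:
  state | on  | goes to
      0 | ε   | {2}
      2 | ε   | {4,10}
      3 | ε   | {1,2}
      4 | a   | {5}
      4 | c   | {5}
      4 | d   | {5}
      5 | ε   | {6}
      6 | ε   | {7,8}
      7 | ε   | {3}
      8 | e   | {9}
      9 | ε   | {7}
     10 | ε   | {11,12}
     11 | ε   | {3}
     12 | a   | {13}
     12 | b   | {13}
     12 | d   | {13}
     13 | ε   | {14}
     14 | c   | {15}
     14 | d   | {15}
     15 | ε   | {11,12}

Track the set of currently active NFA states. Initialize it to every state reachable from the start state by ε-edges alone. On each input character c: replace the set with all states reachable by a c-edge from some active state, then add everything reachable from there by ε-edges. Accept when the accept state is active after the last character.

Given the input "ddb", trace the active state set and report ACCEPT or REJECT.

Answer: REJECT

Steps:
initial (ε-close {0}): {0,1,2,3,4,10,11,12}
'd' @ 1: {1,2,3,4,5,6,7,8,10,11,12,13,14}  [accepting]
'd' @ 2: {1,2,3,4,5,6,7,8,10,11,12,13,14,15}  [accepting]
'b' @ 3: {13,14}
end set {13,14} — state 1 not in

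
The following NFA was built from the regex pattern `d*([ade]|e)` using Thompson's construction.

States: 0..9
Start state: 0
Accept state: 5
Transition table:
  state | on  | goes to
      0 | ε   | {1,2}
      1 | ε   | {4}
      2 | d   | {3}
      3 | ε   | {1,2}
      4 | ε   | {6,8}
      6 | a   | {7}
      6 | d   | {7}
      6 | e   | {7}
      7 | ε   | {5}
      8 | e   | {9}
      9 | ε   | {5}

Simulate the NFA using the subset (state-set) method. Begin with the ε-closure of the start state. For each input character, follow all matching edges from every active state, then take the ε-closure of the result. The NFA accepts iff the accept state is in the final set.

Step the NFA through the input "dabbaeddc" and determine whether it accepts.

Answer: REJECT

Trace:
S₀ = ε-closure({0}) = {0,1,2,4,6,8}
'd' @ 1: {1,2,3,4,5,6,7,8}  (accept∈set)
'a' @ 2: {5,7}  (accept∈set)
'b' @ 3: {}  — state set empty
rest 'baeddc' ignored (set empty)
final: {}; accept 5 not in set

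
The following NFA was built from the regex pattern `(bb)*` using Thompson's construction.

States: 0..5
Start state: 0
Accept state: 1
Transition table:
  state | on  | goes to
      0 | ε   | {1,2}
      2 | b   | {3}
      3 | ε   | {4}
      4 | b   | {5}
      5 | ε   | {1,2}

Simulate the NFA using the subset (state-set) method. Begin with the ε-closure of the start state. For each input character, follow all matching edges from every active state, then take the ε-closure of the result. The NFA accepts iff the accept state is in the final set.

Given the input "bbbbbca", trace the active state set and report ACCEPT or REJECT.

initial (ε-close {0}): {0,1,2}
'b' @ 1: {3,4}
'b' @ 2: {1,2,5}  ✓accept
'b' @ 3: {3,4}
'b' @ 4: {1,2,5}  ✓accept
'b' @ 5: {3,4}
'c' @ 6: {}  — dead — no transitions
rest 'a' ignored (set empty)
after full input: {}  (accept=1 not in)

Answer: REJECT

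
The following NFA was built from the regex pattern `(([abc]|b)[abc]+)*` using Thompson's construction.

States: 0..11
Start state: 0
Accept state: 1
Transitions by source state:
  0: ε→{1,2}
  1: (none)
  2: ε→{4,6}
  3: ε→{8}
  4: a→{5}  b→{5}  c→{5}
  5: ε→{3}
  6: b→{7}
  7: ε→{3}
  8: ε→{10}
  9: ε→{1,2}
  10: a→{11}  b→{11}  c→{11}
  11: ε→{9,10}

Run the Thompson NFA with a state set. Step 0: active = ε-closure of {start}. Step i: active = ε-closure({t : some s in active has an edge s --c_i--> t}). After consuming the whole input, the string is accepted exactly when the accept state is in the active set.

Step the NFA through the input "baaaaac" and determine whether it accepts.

S₀ = ε-closure({0}) = {0,1,2,4,6}
'b' @ 1: {3,5,7,8,10}
'a' @ 2: {1,2,4,6,9,10,11}  (accept∈set)
'a' @ 3: {1,2,3,4,5,6,8,9,10,11}  (accept∈set)
'a' @ 4: {1,2,3,4,5,6,8,9,10,11}  (accept∈set)
'a' @ 5: {1,2,3,4,5,6,8,9,10,11}  (accept∈set)
'a' @ 6: {1,2,3,4,5,6,8,9,10,11}  (accept∈set)
'c' @ 7: {1,2,3,4,5,6,8,9,10,11}  (accept∈set)
final: {1,2,3,4,5,6,8,9,10,11}; accept 1 in set

Answer: ACCEPT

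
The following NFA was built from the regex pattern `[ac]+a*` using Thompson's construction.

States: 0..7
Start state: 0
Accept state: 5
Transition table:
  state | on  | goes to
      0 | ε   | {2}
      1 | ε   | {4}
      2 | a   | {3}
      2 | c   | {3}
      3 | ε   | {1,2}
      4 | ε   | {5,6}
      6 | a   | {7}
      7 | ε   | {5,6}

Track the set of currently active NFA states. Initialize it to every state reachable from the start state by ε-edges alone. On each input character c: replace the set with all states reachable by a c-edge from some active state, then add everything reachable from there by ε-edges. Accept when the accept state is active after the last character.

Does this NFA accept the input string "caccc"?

Answer: ACCEPT

Trace:
initial (ε-close {0}): {0,2}
'c' @ 1: {1,2,3,4,5,6}  [accepting]
'a' @ 2: {1,2,3,4,5,6,7}  [accepting]
'c' @ 3: {1,2,3,4,5,6}  [accepting]
'c' @ 4: {1,2,3,4,5,6}  [accepting]
'c' @ 5: {1,2,3,4,5,6}  [accepting]
after full input: {1,2,3,4,5,6}  (accept=5 in)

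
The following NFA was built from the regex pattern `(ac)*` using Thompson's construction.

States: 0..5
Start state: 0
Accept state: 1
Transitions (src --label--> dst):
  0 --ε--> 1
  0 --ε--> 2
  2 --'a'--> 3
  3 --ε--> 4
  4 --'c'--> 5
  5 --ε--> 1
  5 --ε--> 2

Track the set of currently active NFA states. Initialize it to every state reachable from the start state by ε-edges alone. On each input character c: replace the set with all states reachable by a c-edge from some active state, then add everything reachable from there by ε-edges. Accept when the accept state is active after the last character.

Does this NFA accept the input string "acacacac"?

S₀ = ε-closure({0}) = {0,1,2}
'a' @ 1: {3,4}
'c' @ 2: {1,2,5}  [accepting]
'a' @ 3: {3,4}
'c' @ 4: {1,2,5}  [accepting]
'a' @ 5: {3,4}
'c' @ 6: {1,2,5}  [accepting]
'a' @ 7: {3,4}
'c' @ 8: {1,2,5}  [accepting]
final: {1,2,5}; accept 1 in set

Answer: ACCEPT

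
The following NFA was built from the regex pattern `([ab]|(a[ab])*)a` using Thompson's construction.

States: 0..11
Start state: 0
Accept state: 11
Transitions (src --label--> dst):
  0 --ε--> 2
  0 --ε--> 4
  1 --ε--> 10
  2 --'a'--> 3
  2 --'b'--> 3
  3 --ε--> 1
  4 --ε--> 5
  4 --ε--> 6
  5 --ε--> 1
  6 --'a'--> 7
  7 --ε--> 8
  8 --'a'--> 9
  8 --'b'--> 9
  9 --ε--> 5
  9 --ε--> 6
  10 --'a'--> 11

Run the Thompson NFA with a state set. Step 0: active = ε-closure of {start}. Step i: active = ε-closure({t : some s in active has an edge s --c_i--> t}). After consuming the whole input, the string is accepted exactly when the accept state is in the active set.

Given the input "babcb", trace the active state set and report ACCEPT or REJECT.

initial (ε-close {0}): {0,1,2,4,5,6,10}
'b' @ 1: {1,3,10}
'a' @ 2: {11}  [accepting]
'b' @ 3: {}  — no active states
rest 'cb' ignored (set empty)
after full input: {}  (accept=11 not in)

Answer: REJECT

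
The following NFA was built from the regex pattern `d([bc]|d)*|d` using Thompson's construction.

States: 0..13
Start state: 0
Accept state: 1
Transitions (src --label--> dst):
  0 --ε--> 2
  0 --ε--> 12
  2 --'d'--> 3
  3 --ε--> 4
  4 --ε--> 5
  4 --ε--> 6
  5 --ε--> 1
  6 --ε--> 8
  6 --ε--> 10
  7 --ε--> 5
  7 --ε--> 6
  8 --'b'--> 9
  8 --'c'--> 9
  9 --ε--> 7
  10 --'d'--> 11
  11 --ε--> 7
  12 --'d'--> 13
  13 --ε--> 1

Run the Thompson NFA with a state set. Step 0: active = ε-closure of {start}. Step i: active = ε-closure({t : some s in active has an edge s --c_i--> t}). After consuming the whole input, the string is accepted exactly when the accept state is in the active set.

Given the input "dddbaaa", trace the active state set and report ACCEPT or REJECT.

initial (ε-close {0}): {0,2,12}
'd' @ 1: {1,3,4,5,6,8,10,13}  ✓accept
'd' @ 2: {1,5,6,7,8,10,11}  ✓accept
'd' @ 3: {1,5,6,7,8,10,11}  ✓accept
'b' @ 4: {1,5,6,7,8,9,10}  ✓accept
'a' @ 5: {}  — no active states
rest 'aa' ignored (set empty)
end set {} — state 1 not in

Answer: REJECT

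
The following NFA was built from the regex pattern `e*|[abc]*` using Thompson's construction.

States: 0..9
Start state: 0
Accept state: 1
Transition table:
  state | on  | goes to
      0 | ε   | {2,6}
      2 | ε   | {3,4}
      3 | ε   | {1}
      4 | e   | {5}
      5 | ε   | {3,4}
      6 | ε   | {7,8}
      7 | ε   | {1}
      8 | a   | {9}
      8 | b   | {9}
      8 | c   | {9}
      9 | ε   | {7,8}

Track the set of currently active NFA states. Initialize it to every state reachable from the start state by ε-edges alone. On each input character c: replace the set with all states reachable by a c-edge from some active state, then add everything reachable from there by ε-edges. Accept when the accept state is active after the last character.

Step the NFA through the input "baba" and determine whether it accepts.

Answer: ACCEPT

Steps:
S₀ = ε-closure({0}) = {0,1,2,3,4,6,7,8}
'b' @ 1: {1,7,8,9}  ✓accept
'a' @ 2: {1,7,8,9}  ✓accept
'b' @ 3: {1,7,8,9}  ✓accept
'a' @ 4: {1,7,8,9}  ✓accept
after full input: {1,7,8,9}  (accept=1 in)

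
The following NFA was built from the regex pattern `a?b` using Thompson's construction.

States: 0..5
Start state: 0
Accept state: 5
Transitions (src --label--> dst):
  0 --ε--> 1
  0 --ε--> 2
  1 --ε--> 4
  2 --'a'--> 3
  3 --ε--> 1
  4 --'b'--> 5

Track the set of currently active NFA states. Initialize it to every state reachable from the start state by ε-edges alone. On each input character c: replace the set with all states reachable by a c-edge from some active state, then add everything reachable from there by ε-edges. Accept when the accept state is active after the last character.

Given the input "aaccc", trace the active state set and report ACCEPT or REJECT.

start: ε-closure({0}) = {0,1,2,4}
'a' @ 1: {1,3,4}
'a' @ 2: {}  — no active states
rest 'ccc' ignored (set empty)
final: {}; accept 5 not in set

Answer: REJECT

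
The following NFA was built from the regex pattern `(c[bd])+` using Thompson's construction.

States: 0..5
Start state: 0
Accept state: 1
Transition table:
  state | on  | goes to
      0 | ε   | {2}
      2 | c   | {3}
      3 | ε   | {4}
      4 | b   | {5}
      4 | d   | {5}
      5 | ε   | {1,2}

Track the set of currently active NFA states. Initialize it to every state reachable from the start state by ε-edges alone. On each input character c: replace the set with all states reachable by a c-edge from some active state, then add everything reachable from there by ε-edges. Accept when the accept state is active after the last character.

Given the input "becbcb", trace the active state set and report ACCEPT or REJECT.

Answer: REJECT

Derivation:
S₀ = ε-closure({0}) = {0,2}
'b' @ 1: {}  — no active states
rest 'ecbcb' ignored (set empty)
end set {} — state 1 not in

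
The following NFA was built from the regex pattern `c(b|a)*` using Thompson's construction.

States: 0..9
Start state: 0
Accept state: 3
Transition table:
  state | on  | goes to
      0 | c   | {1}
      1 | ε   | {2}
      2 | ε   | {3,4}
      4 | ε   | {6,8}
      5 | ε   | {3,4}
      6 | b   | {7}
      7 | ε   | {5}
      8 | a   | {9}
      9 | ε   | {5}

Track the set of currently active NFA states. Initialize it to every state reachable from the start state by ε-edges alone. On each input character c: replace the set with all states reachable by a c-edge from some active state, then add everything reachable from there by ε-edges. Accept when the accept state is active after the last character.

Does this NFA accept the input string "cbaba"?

Answer: ACCEPT

Trace:
S₀ = ε-closure({0}) = {0}
'c' @ 1: {1,2,3,4,6,8}  [accepting]
'b' @ 2: {3,4,5,6,7,8}  [accepting]
'a' @ 3: {3,4,5,6,8,9}  [accepting]
'b' @ 4: {3,4,5,6,7,8}  [accepting]
'a' @ 5: {3,4,5,6,8,9}  [accepting]
after full input: {3,4,5,6,8,9}  (accept=3 in)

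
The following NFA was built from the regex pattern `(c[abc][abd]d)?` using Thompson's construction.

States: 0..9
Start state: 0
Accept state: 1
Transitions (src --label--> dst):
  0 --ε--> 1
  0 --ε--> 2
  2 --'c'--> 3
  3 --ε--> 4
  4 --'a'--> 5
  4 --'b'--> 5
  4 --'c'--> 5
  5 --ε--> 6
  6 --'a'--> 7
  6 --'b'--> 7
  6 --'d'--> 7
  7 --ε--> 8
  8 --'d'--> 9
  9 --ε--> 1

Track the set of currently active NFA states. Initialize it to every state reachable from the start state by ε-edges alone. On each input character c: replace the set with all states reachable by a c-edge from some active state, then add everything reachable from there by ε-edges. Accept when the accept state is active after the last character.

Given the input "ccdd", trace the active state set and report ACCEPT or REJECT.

S₀ = ε-closure({0}) = {0,1,2}
'c' @ 1: {3,4}
'c' @ 2: {5,6}
'd' @ 3: {7,8}
'd' @ 4: {1,9}  (accept∈set)
after full input: {1,9}  (accept=1 in)

Answer: ACCEPT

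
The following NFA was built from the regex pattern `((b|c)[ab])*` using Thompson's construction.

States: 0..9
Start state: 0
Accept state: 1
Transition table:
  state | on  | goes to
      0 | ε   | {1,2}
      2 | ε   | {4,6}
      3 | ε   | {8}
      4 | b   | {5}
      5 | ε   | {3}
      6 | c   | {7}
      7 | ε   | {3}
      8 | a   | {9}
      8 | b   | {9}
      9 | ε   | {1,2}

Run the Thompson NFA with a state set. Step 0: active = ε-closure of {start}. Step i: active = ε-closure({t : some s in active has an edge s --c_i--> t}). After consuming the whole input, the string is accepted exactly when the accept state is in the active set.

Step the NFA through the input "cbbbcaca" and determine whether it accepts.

S₀ = ε-closure({0}) = {0,1,2,4,6}
'c' @ 1: {3,7,8}
'b' @ 2: {1,2,4,6,9}  ✓accept
'b' @ 3: {3,5,8}
'b' @ 4: {1,2,4,6,9}  ✓accept
'c' @ 5: {3,7,8}
'a' @ 6: {1,2,4,6,9}  ✓accept
'c' @ 7: {3,7,8}
'a' @ 8: {1,2,4,6,9}  ✓accept
after full input: {1,2,4,6,9}  (accept=1 in)

Answer: ACCEPT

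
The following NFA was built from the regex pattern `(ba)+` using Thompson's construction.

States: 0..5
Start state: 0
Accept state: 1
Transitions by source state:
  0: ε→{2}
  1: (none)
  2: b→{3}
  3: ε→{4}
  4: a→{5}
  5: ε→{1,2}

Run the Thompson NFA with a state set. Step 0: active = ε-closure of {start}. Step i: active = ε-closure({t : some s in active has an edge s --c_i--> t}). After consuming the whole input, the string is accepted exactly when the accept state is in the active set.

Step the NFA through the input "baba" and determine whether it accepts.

Answer: ACCEPT

Steps:
start: ε-closure({0}) = {0,2}
'b' @ 1: {3,4}
'a' @ 2: {1,2,5}  ✓accept
'b' @ 3: {3,4}
'a' @ 4: {1,2,5}  ✓accept
end set {1,2,5} — state 1 in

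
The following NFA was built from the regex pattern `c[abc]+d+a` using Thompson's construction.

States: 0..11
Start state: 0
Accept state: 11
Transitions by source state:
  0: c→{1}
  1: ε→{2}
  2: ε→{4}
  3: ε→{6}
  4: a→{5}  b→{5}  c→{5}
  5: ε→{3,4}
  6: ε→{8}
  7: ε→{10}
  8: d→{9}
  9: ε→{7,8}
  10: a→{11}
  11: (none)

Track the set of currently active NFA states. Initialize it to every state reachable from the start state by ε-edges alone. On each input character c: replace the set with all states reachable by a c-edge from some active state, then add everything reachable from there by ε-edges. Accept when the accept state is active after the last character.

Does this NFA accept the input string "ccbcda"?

Answer: ACCEPT

Steps:
initial (ε-close {0}): {0}
'c' @ 1: {1,2,4}
'c' @ 2: {3,4,5,6,8}
'b' @ 3: {3,4,5,6,8}
'c' @ 4: {3,4,5,6,8}
'd' @ 5: {7,8,9,10}
'a' @ 6: {11}  (accept∈set)
after full input: {11}  (accept=11 in)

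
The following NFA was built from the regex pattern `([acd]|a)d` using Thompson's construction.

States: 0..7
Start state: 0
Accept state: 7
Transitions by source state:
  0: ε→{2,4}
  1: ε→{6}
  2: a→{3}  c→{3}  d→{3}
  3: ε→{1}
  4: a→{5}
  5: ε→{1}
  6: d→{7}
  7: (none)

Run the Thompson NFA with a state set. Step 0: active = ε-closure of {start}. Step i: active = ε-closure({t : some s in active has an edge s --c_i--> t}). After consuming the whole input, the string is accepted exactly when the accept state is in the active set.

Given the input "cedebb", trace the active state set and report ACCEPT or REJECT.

Answer: REJECT

Steps:
S₀ = ε-closure({0}) = {0,2,4}
'c' @ 1: {1,3,6}
'e' @ 2: {}  — no active states
rest 'debb' ignored (set empty)
final: {}; accept 7 not in set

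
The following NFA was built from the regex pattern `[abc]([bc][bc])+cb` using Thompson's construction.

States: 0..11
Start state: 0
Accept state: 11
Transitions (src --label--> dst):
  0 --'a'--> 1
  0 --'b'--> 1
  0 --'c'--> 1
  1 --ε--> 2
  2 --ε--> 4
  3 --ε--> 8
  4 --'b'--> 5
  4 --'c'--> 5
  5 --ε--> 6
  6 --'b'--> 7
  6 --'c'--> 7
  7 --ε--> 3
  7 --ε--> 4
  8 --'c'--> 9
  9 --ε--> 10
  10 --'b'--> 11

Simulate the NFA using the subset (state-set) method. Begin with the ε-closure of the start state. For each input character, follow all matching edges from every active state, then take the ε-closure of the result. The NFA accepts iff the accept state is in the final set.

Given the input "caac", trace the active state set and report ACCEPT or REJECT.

Answer: REJECT

Steps:
initial (ε-close {0}): {0}
'c' @ 1: {1,2,4}
'a' @ 2: {}  — dead — no transitions
rest 'ac' ignored (set empty)
after full input: {}  (accept=11 not in)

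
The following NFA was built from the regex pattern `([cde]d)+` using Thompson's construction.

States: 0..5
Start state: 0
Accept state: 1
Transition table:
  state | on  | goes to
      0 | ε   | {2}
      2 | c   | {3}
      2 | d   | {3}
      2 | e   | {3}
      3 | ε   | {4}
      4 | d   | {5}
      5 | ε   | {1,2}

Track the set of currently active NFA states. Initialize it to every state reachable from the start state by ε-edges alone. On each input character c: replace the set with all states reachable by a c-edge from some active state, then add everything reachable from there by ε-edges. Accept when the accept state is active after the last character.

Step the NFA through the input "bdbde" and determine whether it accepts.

Answer: REJECT

Steps:
start: ε-closure({0}) = {0,2}
'b' @ 1: {}  — no active states
rest 'dbde' ignored (set empty)
final: {}; accept 1 not in set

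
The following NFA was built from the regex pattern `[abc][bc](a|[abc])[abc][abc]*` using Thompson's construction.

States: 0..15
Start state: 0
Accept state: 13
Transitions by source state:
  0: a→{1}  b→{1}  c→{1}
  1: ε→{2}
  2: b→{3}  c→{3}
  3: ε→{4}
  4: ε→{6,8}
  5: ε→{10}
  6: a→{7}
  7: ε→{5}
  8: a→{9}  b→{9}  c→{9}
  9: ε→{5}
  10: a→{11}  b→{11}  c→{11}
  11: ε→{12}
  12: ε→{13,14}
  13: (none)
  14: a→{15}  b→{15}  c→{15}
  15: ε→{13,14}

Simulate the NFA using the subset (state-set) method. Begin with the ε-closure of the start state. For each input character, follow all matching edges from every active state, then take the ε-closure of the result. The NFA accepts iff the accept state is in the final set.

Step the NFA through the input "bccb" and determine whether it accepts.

Answer: ACCEPT

Trace:
start: ε-closure({0}) = {0}
'b' @ 1: {1,2}
'c' @ 2: {3,4,6,8}
'c' @ 3: {5,9,10}
'b' @ 4: {11,12,13,14}  [accepting]
final: {11,12,13,14}; accept 13 in set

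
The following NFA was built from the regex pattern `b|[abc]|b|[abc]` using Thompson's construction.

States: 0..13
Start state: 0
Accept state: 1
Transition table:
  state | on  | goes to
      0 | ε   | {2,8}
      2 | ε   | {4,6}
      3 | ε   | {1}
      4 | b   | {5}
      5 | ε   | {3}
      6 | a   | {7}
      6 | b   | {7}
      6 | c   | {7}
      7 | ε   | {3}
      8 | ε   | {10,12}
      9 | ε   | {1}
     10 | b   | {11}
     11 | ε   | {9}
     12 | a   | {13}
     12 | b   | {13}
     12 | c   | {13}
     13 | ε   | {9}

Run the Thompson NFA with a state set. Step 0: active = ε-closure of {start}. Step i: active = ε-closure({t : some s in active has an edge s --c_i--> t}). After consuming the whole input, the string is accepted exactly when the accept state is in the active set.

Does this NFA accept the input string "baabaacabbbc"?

start: ε-closure({0}) = {0,2,4,6,8,10,12}
'b' @ 1: {1,3,5,7,9,11,13}  ✓accept
'a' @ 2: {}  — no active states
rest 'abaacabbbc' ignored (set empty)
final: {}; accept 1 not in set

Answer: REJECT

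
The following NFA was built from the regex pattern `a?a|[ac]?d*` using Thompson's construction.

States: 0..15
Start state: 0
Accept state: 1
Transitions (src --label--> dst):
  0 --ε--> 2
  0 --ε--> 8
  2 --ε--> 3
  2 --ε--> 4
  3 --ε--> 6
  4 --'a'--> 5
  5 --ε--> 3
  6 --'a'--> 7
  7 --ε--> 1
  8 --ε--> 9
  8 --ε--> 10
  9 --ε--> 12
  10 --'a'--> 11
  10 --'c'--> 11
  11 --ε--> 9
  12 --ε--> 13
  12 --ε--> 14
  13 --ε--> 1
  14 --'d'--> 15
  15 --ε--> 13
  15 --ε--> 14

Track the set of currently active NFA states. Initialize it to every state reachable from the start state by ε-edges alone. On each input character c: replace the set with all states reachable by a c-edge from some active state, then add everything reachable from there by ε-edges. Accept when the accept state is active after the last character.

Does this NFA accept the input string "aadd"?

Answer: REJECT

Steps:
start: ε-closure({0}) = {0,1,2,3,4,6,8,9,10,12,13,14}
'a' @ 1: {1,3,5,6,7,9,11,12,13,14}  [accepting]
'a' @ 2: {1,7}  [accepting]
'd' @ 3: {}  — state set empty
rest 'd' ignored (set empty)
after full input: {}  (accept=1 not in)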